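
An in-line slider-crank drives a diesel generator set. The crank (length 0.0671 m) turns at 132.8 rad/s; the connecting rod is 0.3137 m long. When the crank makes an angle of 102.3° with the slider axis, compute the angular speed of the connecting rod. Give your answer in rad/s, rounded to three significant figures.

ω = 132.8 rad/s
The rod makes angle φ with the slider axis where L sinφ = r sinθ; differentiating, L cosφ·φ̇ = r ω cosθ.
L cosφ = √(L² − r² sin²θ) = 0.30677 m.
|ω_rod| = r ω |cosθ| / √(L² − r² sin²θ) = 0.0671·132.8·0.21303/0.30677 = 6.1879 rad/s.

6.19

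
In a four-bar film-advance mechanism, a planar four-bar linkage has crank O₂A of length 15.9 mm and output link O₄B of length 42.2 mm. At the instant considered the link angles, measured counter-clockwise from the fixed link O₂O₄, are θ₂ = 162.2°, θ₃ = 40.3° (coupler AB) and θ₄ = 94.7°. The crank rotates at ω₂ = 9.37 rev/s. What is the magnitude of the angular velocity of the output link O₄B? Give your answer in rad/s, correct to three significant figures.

ω₂ = 58.87 rad/s (from 9.37 rev/s).
Differentiating the loop-closure r₂e^{iθ₂}+r₃e^{iθ₃}=r₁+r₄e^{iθ₄} gives r₂ω₂e^{iθ₂}+r₃ω₃e^{iθ₃}=r₄ω₄e^{iθ₄}.
Eliminating the other unknown: ω₄ = r₂ω₂ sin(θ₂−θ₃) / [r₄ sin(θ₄−θ₃)].
Numerator sine = +0.84897; denominator sine = +0.81310.
Result = 0.0159·58.87·(+0.84897) / (0.0422·(+0.81310)) = +23.161 rad/s; magnitude 23.161 rad/s.

23.2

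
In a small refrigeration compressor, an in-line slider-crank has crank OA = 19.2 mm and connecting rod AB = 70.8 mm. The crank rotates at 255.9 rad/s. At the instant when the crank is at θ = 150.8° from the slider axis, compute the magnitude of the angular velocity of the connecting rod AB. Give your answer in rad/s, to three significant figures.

ω = 255.9 rad/s
The rod makes angle φ with the slider axis where L sinφ = r sinθ; differentiating, L cosφ·φ̇ = r ω cosθ.
L cosφ = √(L² − r² sin²θ) = 0.070178 m.
|ω_rod| = r ω |cosθ| / √(L² − r² sin²θ) = 0.0192·255.9·0.87292/0.070178 = 61.115 rad/s.

61.1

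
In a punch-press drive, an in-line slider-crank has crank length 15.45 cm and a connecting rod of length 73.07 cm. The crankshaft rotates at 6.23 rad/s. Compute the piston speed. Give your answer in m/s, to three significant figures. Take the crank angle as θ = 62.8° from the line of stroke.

ω = 6.23 rad/s
For an in-line slider-crank, x = r cosθ + √(L² − r² sin²θ), so v = −rω sinθ·[1 + r cosθ/√(L² − r² sin²θ)].
With r = 0.1545 m, L = 0.7307 m, θ = 62.8°: √(L² − r² sin²θ) = 0.71766 m.
v = −0.1545·6.23·0.88942·[1 + 0.1545·0.45710/0.71766] = -0.94034 m/s.
|v| = 0.94034 m/s.

0.940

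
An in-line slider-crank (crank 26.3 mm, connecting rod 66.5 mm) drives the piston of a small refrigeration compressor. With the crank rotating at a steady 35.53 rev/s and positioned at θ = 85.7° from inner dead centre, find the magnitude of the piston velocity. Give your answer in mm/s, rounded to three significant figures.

6040

ω = 2π·35.5 = 223.2 rad/s
For an in-line slider-crank, x = r cosθ + √(L² − r² sin²θ), so v = −rω sinθ·[1 + r cosθ/√(L² − r² sin²θ)].
With r = 0.0263 m, L = 0.0665 m, θ = 85.7°: √(L² − r² sin²θ) = 0.06111 m.
v = −0.0263·223.2·0.99719·[1 + 0.0263·0.07498/0.06111] = -6.0437 m/s.
|v| = 6.0437 m/s = 6043.7 mm/s.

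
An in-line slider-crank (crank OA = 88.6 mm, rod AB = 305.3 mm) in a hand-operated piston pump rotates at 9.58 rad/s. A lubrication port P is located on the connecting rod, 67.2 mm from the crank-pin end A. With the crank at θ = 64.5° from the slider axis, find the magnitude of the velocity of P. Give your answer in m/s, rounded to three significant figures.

ω = 9.58 rad/s.  Crank-pin speed |V_A| = rω = 0.84879 m/s, perpendicular to OA.
Rod angle: sinφ = −(r/L) sinθ ⇒ φ = -15.185°; ω_rod = −rω cosθ/√(L²−r²sin²θ) = -1.2402 rad/s.
V_P = V_A + ω_rod × AP, with AP = 0.0672 m along the rod.
Components: V_Px = −rω sinθ − a·ω_rod·sinφ = -0.78793 m/s;  V_Py = rω cosθ + a·ω_rod·cosφ = +0.28498 m/s.
|V_P| = √(V_Px² + V_Py²) = 0.83789 m/s.

0.838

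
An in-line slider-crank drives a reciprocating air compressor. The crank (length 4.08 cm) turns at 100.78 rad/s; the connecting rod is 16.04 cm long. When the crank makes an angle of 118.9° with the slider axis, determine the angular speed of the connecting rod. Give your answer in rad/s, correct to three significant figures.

ω = 100.8 rad/s
The rod makes angle φ with the slider axis where L sinφ = r sinθ; differentiating, L cosφ·φ̇ = r ω cosθ.
L cosφ = √(L² − r² sin²θ) = 0.15637 m.
|ω_rod| = r ω |cosθ| / √(L² − r² sin²θ) = 0.0408·100.8·0.48328/0.15637 = 12.708 rad/s.

12.7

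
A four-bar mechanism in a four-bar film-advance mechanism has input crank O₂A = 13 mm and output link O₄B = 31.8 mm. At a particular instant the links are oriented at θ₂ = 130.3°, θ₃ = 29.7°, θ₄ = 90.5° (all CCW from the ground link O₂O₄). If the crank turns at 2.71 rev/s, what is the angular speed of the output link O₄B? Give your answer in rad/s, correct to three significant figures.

7.84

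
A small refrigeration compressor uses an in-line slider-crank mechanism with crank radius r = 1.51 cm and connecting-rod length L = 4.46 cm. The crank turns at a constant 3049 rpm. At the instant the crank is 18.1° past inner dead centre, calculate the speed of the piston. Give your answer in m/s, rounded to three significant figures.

ω = 2π·3049/60 = 319.3 rad/s
For an in-line slider-crank, x = r cosθ + √(L² − r² sin²θ), so v = −rω sinθ·[1 + r cosθ/√(L² − r² sin²θ)].
With r = 0.0151 m, L = 0.0446 m, θ = 18.1°: √(L² − r² sin²θ) = 0.044353 m.
v = −0.0151·319.3·0.31068·[1 + 0.0151·0.95052/0.044353] = -1.9826 m/s.
|v| = 1.9826 m/s.

1.98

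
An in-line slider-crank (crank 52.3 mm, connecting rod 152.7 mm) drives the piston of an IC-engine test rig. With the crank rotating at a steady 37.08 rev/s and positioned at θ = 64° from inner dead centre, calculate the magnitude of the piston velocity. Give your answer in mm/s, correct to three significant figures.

12700

ω = 2π·37.1 = 233 rad/s
For an in-line slider-crank, x = r cosθ + √(L² − r² sin²θ), so v = −rω sinθ·[1 + r cosθ/√(L² − r² sin²θ)].
With r = 0.0523 m, L = 0.1527 m, θ = 64°: √(L² − r² sin²θ) = 0.14528 m.
v = −0.0523·233·0.89879·[1 + 0.0523·0.43837/0.14528] = -12.68 m/s.
|v| = 12.68 m/s = 12680 mm/s.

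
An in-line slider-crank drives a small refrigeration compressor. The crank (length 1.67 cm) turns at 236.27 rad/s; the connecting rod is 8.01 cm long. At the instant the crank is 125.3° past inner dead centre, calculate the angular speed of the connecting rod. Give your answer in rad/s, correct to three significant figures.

28.9

ω = 236.3 rad/s
The rod makes angle φ with the slider axis where L sinφ = r sinθ; differentiating, L cosφ·φ̇ = r ω cosθ.
L cosφ = √(L² − r² sin²θ) = 0.078932 m.
|ω_rod| = r ω |cosθ| / √(L² − r² sin²θ) = 0.0167·236.3·0.57786/0.078932 = 28.886 rad/s.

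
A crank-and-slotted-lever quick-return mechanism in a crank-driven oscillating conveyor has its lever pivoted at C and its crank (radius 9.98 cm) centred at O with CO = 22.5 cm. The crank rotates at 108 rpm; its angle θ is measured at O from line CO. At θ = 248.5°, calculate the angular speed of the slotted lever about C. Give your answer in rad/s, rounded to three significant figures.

0.443

ω = 11.31 rad/s (from 108 rpm).
Crank pin A relative to C: A = (d + r cosθ, r sinθ); lever angle φ = atan2(r sinθ, d + r cosθ).
Differentiating tanφ: φ̇ = rω(d cosθ + r)/(d² + r² + 2dr cosθ).
d² + r² + 2dr cosθ = |CA|² = 0.0441255 m²;  d cosθ + r = +0.017337 m.
|ω_lever| = |0.0998·11.31·+0.017337| / 0.0441255 = 0.44348 rad/s.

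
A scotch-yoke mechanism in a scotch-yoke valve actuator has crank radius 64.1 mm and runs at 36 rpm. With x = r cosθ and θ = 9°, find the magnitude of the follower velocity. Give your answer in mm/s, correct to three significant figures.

37.8

ω = 3.77 rad/s (from 36 rpm).
x = r cosθ ⇒ ẋ = −rω sinθ.
|v| = rω|sinθ| = 0.0641·3.77·|sin 9°| = 0.037803 m/s = 37.803 mm/s.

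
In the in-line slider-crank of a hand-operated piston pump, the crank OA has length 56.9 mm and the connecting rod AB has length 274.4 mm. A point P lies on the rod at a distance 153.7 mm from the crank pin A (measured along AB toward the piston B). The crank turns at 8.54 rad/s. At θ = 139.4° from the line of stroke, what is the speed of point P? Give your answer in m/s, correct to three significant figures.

0.331

ω = 8.54 rad/s.  Crank-pin speed |V_A| = rω = 0.48593 m/s, perpendicular to OA.
Rod angle: sinφ = −(r/L) sinθ ⇒ φ = -7.755°; ω_rod = −rω cosθ/√(L²−r²sin²θ) = +1.357 rad/s.
V_P = V_A + ω_rod × AP, with AP = 0.1537 m along the rod.
Components: V_Px = −rω sinθ − a·ω_rod·sinφ = -0.28808 m/s;  V_Py = rω cosθ + a·ω_rod·cosφ = -0.16229 m/s.
|V_P| = √(V_Px² + V_Py²) = 0.33065 m/s.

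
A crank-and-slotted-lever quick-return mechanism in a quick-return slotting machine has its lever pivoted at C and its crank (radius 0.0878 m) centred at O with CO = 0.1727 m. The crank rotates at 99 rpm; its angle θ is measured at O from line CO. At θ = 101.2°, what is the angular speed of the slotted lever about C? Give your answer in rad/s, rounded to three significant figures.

ω = 10.37 rad/s (from 99 rpm).
Crank pin A relative to C: A = (d + r cosθ, r sinθ); lever angle φ = atan2(r sinθ, d + r cosθ).
Differentiating tanφ: φ̇ = rω(d cosθ + r)/(d² + r² + 2dr cosθ).
d² + r² + 2dr cosθ = |CA|² = 0.0316438 m²;  d cosθ + r = +0.054256 m.
|ω_lever| = |0.0878·10.37·+0.054256| / 0.0316438 = 1.5607 rad/s.

1.56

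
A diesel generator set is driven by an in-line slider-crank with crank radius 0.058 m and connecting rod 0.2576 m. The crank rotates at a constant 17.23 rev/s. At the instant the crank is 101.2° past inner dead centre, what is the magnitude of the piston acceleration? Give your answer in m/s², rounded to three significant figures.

277

ω = 2π·17.2 = 108.3 rad/s
x(θ) = r cosθ + √(L² − r² sin²θ); with ω constant, a = ω²·d²x/dθ².
d²x/dθ² = −r cosθ − r²(cos2θ)/√u − r⁴ sin²2θ/(4u^{3/2}),  u = L² − r² sin²θ = 0.0631207 m².
Substituting r = 0.058 m, L = 0.2576 m, θ = 101.2°: d²x/dθ² = +0.023619 m.
a = ω²·d²x/dθ² = (108.3)²·(+0.023619) = +276.82 m/s²;  |a| = 276.82 m/s².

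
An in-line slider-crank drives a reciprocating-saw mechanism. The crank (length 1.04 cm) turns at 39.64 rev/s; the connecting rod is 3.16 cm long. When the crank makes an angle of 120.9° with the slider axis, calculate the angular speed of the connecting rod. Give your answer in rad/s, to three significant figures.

ω = 249.1 rad/s (converted from 39.64 rev/s).
The rod makes angle φ with the slider axis where L sinφ = r sinθ; differentiating, L cosφ·φ̇ = r ω cosθ.
L cosφ = √(L² − r² sin²θ) = 0.030314 m.
|ω_rod| = r ω |cosθ| / √(L² − r² sin²θ) = 0.0104·249.1·0.51354/0.030314 = 43.882 rad/s.

43.9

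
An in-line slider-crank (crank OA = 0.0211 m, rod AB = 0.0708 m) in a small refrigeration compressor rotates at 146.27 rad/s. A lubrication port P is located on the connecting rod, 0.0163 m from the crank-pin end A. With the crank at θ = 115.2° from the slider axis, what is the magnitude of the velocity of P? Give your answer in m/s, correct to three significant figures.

ω = 146.3 rad/s.  Crank-pin speed |V_A| = rω = 3.0863 m/s, perpendicular to OA.
Rod angle: sinφ = −(r/L) sinθ ⇒ φ = -15.644°; ω_rod = −rω cosθ/√(L²−r²sin²θ) = +19.274 rad/s.
V_P = V_A + ω_rod × AP, with AP = 0.0163 m along the rod.
Components: V_Px = −rω sinθ − a·ω_rod·sinφ = -2.7078 m/s;  V_Py = rω cosθ + a·ω_rod·cosφ = -1.0115 m/s.
|V_P| = √(V_Px² + V_Py²) = 2.8906 m/s.

2.89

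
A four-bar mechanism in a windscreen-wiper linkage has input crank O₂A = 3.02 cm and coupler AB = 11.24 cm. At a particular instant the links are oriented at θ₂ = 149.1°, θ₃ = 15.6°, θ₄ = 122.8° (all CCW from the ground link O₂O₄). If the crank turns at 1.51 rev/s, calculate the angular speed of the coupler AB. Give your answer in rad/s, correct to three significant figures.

1.18

ω₂ = 9.488 rad/s (from 1.51 rev/s).
Differentiating the loop-closure r₂e^{iθ₂}+r₃e^{iθ₃}=r₁+r₄e^{iθ₄} gives r₂ω₂e^{iθ₂}+r₃ω₃e^{iθ₃}=r₄ω₄e^{iθ₄}.
Eliminating the other unknown: ω₃ = r₂ω₂ sin(θ₄−θ₂) / [r₃ sin(θ₃−θ₄)].
Numerator sine = -0.44307; denominator sine = -0.95528.
Result = 0.0302·9.488·(-0.44307) / (0.1124·(-0.95528)) = +1.1823 rad/s; magnitude 1.1823 rad/s.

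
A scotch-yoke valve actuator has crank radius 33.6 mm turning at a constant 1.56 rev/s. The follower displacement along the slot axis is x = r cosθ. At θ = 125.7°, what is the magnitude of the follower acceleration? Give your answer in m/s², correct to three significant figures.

ω = 9.802 rad/s (from 1.56 rev/s).
x = r cosθ ⇒ ẍ = −rω² cosθ (ω constant).
|a| = rω²|cosθ| = 0.0336·(9.802)²·|cos 125.7°| = 1.8837 m/s².

1.88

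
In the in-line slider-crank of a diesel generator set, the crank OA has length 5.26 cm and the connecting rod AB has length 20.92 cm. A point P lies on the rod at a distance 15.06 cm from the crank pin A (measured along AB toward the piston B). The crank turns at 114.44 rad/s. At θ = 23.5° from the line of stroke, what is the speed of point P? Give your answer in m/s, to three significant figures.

3.20

ω = 114.4 rad/s.  Crank-pin speed |V_A| = rω = 6.0195 m/s, perpendicular to OA.
Rod angle: sinφ = −(r/L) sinθ ⇒ φ = -5.754°; ω_rod = −rω cosθ/√(L²−r²sin²θ) = -26.521 rad/s.
V_P = V_A + ω_rod × AP, with AP = 0.1506 m along the rod.
Components: V_Px = −rω sinθ − a·ω_rod·sinφ = -2.8007 m/s;  V_Py = rω cosθ + a·ω_rod·cosφ = +1.5463 m/s.
|V_P| = √(V_Px² + V_Py²) = 3.1992 m/s.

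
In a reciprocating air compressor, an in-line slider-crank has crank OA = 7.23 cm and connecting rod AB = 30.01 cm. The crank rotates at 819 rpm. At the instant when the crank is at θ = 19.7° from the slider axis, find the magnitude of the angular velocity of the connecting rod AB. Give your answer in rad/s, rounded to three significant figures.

ω = 85.77 rad/s (converted from 819 rpm).
The rod makes angle φ with the slider axis where L sinφ = r sinθ; differentiating, L cosφ·φ̇ = r ω cosθ.
L cosφ = √(L² − r² sin²θ) = 0.29911 m.
|ω_rod| = r ω |cosθ| / √(L² − r² sin²θ) = 0.0723·85.77·0.94147/0.29911 = 19.518 rad/s.

19.5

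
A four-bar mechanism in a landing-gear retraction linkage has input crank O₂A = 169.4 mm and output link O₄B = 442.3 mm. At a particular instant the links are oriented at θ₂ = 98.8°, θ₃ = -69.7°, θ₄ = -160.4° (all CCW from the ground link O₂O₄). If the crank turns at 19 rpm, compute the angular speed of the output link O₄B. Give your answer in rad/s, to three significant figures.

ω₂ = 1.99 rad/s (from 19 rpm).
Differentiating the loop-closure r₂e^{iθ₂}+r₃e^{iθ₃}=r₁+r₄e^{iθ₄} gives r₂ω₂e^{iθ₂}+r₃ω₃e^{iθ₃}=r₄ω₄e^{iθ₄}.
Eliminating the other unknown: ω₄ = r₂ω₂ sin(θ₂−θ₃) / [r₄ sin(θ₄−θ₃)].
Numerator sine = +0.19937; denominator sine = -0.99993.
Result = 0.1694·1.99·(+0.19937) / (0.4423·(-0.99993)) = -0.15194 rad/s; magnitude 0.15194 rad/s.

0.152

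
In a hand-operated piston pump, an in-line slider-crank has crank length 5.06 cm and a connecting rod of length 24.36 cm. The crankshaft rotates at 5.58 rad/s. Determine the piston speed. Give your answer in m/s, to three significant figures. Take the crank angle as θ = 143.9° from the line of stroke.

ω = 5.58 rad/s
For an in-line slider-crank, x = r cosθ + √(L² − r² sin²θ), so v = −rω sinθ·[1 + r cosθ/√(L² − r² sin²θ)].
With r = 0.0506 m, L = 0.2436 m, θ = 143.9°: √(L² − r² sin²θ) = 0.24177 m.
v = −0.0506·5.58·0.58920·[1 + 0.0506·-0.80799/0.24177] = -0.13823 m/s.
|v| = 0.13823 m/s.

0.138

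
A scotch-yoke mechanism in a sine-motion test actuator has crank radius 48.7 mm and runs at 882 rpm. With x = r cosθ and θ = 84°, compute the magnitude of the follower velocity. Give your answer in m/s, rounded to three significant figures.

4.47

ω = 92.36 rad/s (from 882 rpm).
x = r cosθ ⇒ ẋ = −rω sinθ.
|v| = rω|sinθ| = 0.0487·92.36·|sin 84°| = 4.4734 m/s.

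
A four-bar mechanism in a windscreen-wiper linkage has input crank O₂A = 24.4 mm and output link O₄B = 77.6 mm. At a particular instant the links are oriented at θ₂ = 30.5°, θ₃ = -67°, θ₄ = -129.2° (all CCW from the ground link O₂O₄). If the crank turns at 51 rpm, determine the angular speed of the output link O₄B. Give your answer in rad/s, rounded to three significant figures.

1.88

ω₂ = 5.341 rad/s (from 51 rpm).
Differentiating the loop-closure r₂e^{iθ₂}+r₃e^{iθ₃}=r₁+r₄e^{iθ₄} gives r₂ω₂e^{iθ₂}+r₃ω₃e^{iθ₃}=r₄ω₄e^{iθ₄}.
Eliminating the other unknown: ω₄ = r₂ω₂ sin(θ₂−θ₃) / [r₄ sin(θ₄−θ₃)].
Numerator sine = +0.99144; denominator sine = -0.88458.
Result = 0.0244·5.341·(+0.99144) / (0.0776·(-0.88458)) = -1.8822 rad/s; magnitude 1.8822 rad/s.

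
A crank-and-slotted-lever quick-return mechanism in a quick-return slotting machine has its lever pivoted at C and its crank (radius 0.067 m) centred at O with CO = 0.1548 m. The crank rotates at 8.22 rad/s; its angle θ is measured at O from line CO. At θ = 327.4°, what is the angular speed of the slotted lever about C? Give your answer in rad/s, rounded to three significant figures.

2.37

ω = 8.22 rad/s
Crank pin A relative to C: A = (d + r cosθ, r sinθ); lever angle φ = atan2(r sinθ, d + r cosθ).
Differentiating tanφ: φ̇ = rω(d cosθ + r)/(d² + r² + 2dr cosθ).
d² + r² + 2dr cosθ = |CA|² = 0.0459272 m²;  d cosθ + r = +0.19741 m.
|ω_lever| = |0.067·8.22·+0.19741| / 0.0459272 = 2.3673 rad/s.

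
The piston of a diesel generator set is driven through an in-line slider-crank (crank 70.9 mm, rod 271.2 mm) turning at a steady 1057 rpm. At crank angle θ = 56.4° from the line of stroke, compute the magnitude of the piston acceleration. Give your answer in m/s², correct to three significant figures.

ω = 2π·1057/60 = 110.7 rad/s
x(θ) = r cosθ + √(L² − r² sin²θ); with ω constant, a = ω²·d²x/dθ².
d²x/dθ² = −r cosθ − r²(cos2θ)/√u − r⁴ sin²2θ/(4u^{3/2}),  u = L² − r² sin²θ = 0.0700621 m².
Substituting r = 0.0709 m, L = 0.2712 m, θ = 56.4°: d²x/dθ² = -0.032166 m.
a = ω²·d²x/dθ² = (110.7)²·(-0.032166) = -394.09 m/s²;  |a| = 394.09 m/s².

394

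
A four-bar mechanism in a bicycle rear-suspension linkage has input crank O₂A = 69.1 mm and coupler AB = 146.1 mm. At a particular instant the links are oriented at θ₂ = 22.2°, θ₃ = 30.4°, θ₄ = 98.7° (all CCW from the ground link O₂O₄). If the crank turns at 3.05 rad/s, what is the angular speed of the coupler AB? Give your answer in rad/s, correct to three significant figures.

1.51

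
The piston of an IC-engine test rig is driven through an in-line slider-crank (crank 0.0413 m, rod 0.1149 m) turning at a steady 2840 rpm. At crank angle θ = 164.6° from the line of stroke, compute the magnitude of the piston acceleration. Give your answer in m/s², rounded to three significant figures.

ω = 2π·2840/60 = 297.4 rad/s
x(θ) = r cosθ + √(L² − r² sin²θ); with ω constant, a = ω²·d²x/dθ².
d²x/dθ² = −r cosθ − r²(cos2θ)/√u − r⁴ sin²2θ/(4u^{3/2}),  u = L² − r² sin²θ = 0.0130817 m².
Substituting r = 0.0413 m, L = 0.1149 m, θ = 164.6°: d²x/dθ² = +0.02688 m.
a = ω²·d²x/dθ² = (297.4)²·(+0.02688) = +2377.5 m/s²;  |a| = 2377.5 m/s².

2380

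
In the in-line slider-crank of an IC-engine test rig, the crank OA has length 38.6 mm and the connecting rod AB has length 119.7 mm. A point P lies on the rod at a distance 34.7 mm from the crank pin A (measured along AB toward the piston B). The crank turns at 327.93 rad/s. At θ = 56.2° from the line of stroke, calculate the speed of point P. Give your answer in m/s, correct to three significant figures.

12.2

ω = 327.9 rad/s.  Crank-pin speed |V_A| = rω = 12.658 m/s, perpendicular to OA.
Rod angle: sinφ = −(r/L) sinθ ⇒ φ = -15.544°; ω_rod = −rω cosθ/√(L²−r²sin²θ) = -61.061 rad/s.
V_P = V_A + ω_rod × AP, with AP = 0.0347 m along the rod.
Components: V_Px = −rω sinθ − a·ω_rod·sinφ = -11.086 m/s;  V_Py = rω cosθ + a·ω_rod·cosφ = +5.0003 m/s.
|V_P| = √(V_Px² + V_Py²) = 12.162 m/s.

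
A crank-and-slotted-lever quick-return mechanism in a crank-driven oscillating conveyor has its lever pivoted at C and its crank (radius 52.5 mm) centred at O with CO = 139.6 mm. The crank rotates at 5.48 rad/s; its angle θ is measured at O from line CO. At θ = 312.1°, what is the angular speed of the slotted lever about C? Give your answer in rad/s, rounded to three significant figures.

ω = 5.48 rad/s
Crank pin A relative to C: A = (d + r cosθ, r sinθ); lever angle φ = atan2(r sinθ, d + r cosθ).
Differentiating tanφ: φ̇ = rω(d cosθ + r)/(d² + r² + 2dr cosθ).
d² + r² + 2dr cosθ = |CA|² = 0.0320715 m²;  d cosθ + r = +0.14609 m.
|ω_lever| = |0.0525·5.48·+0.14609| / 0.0320715 = 1.3105 rad/s.

1.31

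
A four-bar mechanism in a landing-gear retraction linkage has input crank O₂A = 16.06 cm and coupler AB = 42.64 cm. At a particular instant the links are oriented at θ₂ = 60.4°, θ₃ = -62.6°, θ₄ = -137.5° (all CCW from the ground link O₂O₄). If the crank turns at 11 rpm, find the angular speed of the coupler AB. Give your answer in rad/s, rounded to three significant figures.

ω₂ = 1.152 rad/s (from 11 rpm).
Differentiating the loop-closure r₂e^{iθ₂}+r₃e^{iθ₃}=r₁+r₄e^{iθ₄} gives r₂ω₂e^{iθ₂}+r₃ω₃e^{iθ₃}=r₄ω₄e^{iθ₄}.
Eliminating the other unknown: ω₃ = r₂ω₂ sin(θ₄−θ₂) / [r₃ sin(θ₃−θ₄)].
Numerator sine = +0.30736; denominator sine = +0.96547.
Result = 0.1606·1.152·(+0.30736) / (0.4264·(+0.96547)) = +0.13812 rad/s; magnitude 0.13812 rad/s.

0.138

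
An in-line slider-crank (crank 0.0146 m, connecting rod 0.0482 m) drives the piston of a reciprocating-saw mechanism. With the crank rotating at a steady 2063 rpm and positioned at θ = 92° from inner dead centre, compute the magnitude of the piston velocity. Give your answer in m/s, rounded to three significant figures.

ω = 2π·2063/60 = 216 rad/s
For an in-line slider-crank, x = r cosθ + √(L² − r² sin²θ), so v = −rω sinθ·[1 + r cosθ/√(L² − r² sin²θ)].
With r = 0.0146 m, L = 0.0482 m, θ = 92°: √(L² − r² sin²θ) = 0.045938 m.
v = −0.0146·216·0.99939·[1 + 0.0146·-0.03490/0.045938] = -3.1173 m/s.
|v| = 3.1173 m/s.

3.12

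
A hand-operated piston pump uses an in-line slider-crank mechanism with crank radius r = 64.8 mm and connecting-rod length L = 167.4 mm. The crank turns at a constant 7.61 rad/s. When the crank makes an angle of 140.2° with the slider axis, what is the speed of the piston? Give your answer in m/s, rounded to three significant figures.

0.219

ω = 7.61 rad/s
For an in-line slider-crank, x = r cosθ + √(L² − r² sin²θ), so v = −rω sinθ·[1 + r cosθ/√(L² − r² sin²θ)].
With r = 0.0648 m, L = 0.1674 m, θ = 140.2°: √(L² − r² sin²θ) = 0.16218 m.
v = −0.0648·7.61·0.64011·[1 + 0.0648·-0.76828/0.16218] = -0.21876 m/s.
|v| = 0.21876 m/s.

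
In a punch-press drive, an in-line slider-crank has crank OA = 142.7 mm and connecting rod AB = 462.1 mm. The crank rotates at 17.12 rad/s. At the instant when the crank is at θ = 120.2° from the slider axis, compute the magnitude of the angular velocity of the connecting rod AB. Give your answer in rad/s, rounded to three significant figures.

ω = 17.12 rad/s
The rod makes angle φ with the slider axis where L sinφ = r sinθ; differentiating, L cosφ·φ̇ = r ω cosθ.
L cosφ = √(L² − r² sin²θ) = 0.44534 m.
|ω_rod| = r ω |cosθ| / √(L² − r² sin²θ) = 0.1427·17.12·0.50302/0.44534 = 2.7595 rad/s.

2.76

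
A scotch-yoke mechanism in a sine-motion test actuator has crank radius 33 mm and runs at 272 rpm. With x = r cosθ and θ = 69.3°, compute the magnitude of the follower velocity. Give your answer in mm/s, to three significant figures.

ω = 28.48 rad/s (from 272 rpm).
x = r cosθ ⇒ ẋ = −rω sinθ.
|v| = rω|sinθ| = 0.033·28.48·|sin 69.3°| = 0.87928 m/s = 879.28 mm/s.

879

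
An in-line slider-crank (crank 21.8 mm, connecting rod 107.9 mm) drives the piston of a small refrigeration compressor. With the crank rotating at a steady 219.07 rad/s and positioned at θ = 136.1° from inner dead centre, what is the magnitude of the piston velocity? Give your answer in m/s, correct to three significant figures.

ω = 219.1 rad/s
For an in-line slider-crank, x = r cosθ + √(L² − r² sin²θ), so v = −rω sinθ·[1 + r cosθ/√(L² − r² sin²θ)].
With r = 0.0218 m, L = 0.1079 m, θ = 136.1°: √(L² − r² sin²θ) = 0.10684 m.
v = −0.0218·219.1·0.69340·[1 + 0.0218·-0.72055/0.10684] = -2.8246 m/s.
|v| = 2.8246 m/s.

2.82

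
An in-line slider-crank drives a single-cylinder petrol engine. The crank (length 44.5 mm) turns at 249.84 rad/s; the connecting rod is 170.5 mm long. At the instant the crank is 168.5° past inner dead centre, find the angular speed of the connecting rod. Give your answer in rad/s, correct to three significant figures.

ω = 249.8 rad/s
The rod makes angle φ with the slider axis where L sinφ = r sinθ; differentiating, L cosφ·φ̇ = r ω cosθ.
L cosφ = √(L² − r² sin²θ) = 0.17027 m.
|ω_rod| = r ω |cosθ| / √(L² − r² sin²θ) = 0.0445·249.8·0.97992/0.17027 = 63.985 rad/s.

64.0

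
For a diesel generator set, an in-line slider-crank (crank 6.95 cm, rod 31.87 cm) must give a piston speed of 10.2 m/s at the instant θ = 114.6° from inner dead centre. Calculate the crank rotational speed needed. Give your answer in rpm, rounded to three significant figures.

For an in-line slider-crank, |v_piston| = rω|sinθ|·[1 + r cosθ/√(L² − r² sin²θ)].
With r = 0.0695 m, L = 0.3187 m, θ = 114.6°: the bracketed kinematic factor |dx/dθ| = 0.057339 m.
ω = v/|dx/dθ| = 10.2/0.057339 = 177.89 rad/s.
N = 60ω/(2π) = 1698.7 rpm.

1700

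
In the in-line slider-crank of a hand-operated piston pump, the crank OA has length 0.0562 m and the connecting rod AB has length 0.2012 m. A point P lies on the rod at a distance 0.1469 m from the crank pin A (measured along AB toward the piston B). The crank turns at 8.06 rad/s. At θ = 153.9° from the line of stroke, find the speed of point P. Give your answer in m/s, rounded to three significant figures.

ω = 8.06 rad/s.  Crank-pin speed |V_A| = rω = 0.45297 m/s, perpendicular to OA.
Rod angle: sinφ = −(r/L) sinθ ⇒ φ = -7.059°; ω_rod = −rω cosθ/√(L²−r²sin²θ) = +2.0372 rad/s.
V_P = V_A + ω_rod × AP, with AP = 0.1469 m along the rod.
Components: V_Px = −rω sinθ − a·ω_rod·sinφ = -0.1625 m/s;  V_Py = rω cosθ + a·ω_rod·cosφ = -0.10978 m/s.
|V_P| = √(V_Px² + V_Py²) = 0.19611 m/s.

0.196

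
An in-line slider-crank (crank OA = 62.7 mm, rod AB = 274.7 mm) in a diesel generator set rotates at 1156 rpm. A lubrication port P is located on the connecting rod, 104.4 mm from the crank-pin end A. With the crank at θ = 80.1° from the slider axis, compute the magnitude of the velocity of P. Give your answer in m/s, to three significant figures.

7.63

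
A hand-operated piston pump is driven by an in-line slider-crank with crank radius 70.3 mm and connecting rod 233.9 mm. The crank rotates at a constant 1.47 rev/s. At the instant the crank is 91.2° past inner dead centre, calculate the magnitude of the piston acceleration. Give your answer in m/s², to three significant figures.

ω = 2π·1.47 = 9.236 rad/s
x(θ) = r cosθ + √(L² − r² sin²θ); with ω constant, a = ω²·d²x/dθ².
d²x/dθ² = −r cosθ − r²(cos2θ)/√u − r⁴ sin²2θ/(4u^{3/2}),  u = L² − r² sin²θ = 0.0497693 m².
Substituting r = 0.0703 m, L = 0.2339 m, θ = 91.2°: d²x/dθ² = +0.023605 m.
a = ω²·d²x/dθ² = (9.236)²·(+0.023605) = +2.0137 m/s²;  |a| = 2.0137 m/s².

2.01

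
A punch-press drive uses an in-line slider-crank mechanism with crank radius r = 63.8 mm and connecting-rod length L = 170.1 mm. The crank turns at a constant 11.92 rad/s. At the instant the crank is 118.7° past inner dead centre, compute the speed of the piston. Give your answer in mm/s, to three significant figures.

ω = 11.92 rad/s
For an in-line slider-crank, x = r cosθ + √(L² − r² sin²θ), so v = −rω sinθ·[1 + r cosθ/√(L² − r² sin²θ)].
With r = 0.0638 m, L = 0.1701 m, θ = 118.7°: √(L² − r² sin²θ) = 0.16063 m.
v = −0.0638·11.92·0.87715·[1 + 0.0638·-0.48022/0.16063] = -0.53983 m/s.
|v| = 0.53983 m/s = 539.83 mm/s.

540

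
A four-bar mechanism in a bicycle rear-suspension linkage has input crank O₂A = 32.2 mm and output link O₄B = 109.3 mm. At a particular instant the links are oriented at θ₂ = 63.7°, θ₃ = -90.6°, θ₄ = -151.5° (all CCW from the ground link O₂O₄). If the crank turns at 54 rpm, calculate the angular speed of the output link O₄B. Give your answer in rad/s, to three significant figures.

0.827

ω₂ = 5.655 rad/s (from 54 rpm).
Differentiating the loop-closure r₂e^{iθ₂}+r₃e^{iθ₃}=r₁+r₄e^{iθ₄} gives r₂ω₂e^{iθ₂}+r₃ω₃e^{iθ₃}=r₄ω₄e^{iθ₄}.
Eliminating the other unknown: ω₄ = r₂ω₂ sin(θ₂−θ₃) / [r₄ sin(θ₄−θ₃)].
Numerator sine = +0.43366; denominator sine = -0.87377.
Result = 0.0322·5.655·(+0.43366) / (0.1093·(-0.87377)) = -0.82681 rad/s; magnitude 0.82681 rad/s.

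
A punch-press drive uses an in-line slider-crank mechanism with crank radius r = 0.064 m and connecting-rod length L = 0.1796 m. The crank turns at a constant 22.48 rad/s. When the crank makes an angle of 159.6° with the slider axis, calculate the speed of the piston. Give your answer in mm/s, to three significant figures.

ω = 22.48 rad/s
For an in-line slider-crank, x = r cosθ + √(L² − r² sin²θ), so v = −rω sinθ·[1 + r cosθ/√(L² − r² sin²θ)].
With r = 0.064 m, L = 0.1796 m, θ = 159.6°: √(L² − r² sin²θ) = 0.17821 m.
v = −0.064·22.48·0.34857·[1 + 0.064·-0.93728/0.17821] = -0.33269 m/s.
|v| = 0.33269 m/s = 332.69 mm/s.

333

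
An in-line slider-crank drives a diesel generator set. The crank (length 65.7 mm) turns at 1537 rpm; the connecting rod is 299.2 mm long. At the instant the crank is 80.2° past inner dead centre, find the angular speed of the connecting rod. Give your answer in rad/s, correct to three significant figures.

6.16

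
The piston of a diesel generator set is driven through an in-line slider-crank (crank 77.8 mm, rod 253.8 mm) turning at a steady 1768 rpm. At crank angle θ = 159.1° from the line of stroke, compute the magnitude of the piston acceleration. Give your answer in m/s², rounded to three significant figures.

1870

ω = 2π·1768/60 = 185.1 rad/s
x(θ) = r cosθ + √(L² − r² sin²θ); with ω constant, a = ω²·d²x/dθ².
d²x/dθ² = −r cosθ − r²(cos2θ)/√u − r⁴ sin²2θ/(4u^{3/2}),  u = L² − r² sin²θ = 0.0636441 m².
Substituting r = 0.0778 m, L = 0.2538 m, θ = 159.1°: d²x/dθ² = +0.054542 m.
a = ω²·d²x/dθ² = (185.1)²·(+0.054542) = +1869.6 m/s²;  |a| = 1869.6 m/s².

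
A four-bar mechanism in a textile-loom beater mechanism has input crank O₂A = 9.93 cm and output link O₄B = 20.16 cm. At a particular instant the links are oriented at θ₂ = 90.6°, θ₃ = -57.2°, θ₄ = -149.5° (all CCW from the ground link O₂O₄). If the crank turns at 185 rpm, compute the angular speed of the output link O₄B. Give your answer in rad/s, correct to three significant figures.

5.09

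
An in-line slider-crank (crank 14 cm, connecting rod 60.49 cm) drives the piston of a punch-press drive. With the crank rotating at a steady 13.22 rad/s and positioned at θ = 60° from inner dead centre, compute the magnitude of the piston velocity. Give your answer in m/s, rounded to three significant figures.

1.79

ω = 13.22 rad/s
For an in-line slider-crank, x = r cosθ + √(L² − r² sin²θ), so v = −rω sinθ·[1 + r cosθ/√(L² − r² sin²θ)].
With r = 0.14 m, L = 0.6049 m, θ = 60°: √(L² − r² sin²θ) = 0.59262 m.
v = −0.14·13.22·0.86603·[1 + 0.14·0.50000/0.59262] = -1.7922 m/s.
|v| = 1.7922 m/s.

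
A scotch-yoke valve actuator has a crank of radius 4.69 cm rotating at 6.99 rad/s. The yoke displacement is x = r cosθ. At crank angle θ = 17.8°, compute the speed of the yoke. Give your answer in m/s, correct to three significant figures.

ω = 6.99 rad/s
x = r cosθ ⇒ ẋ = −rω sinθ.
|v| = rω|sinθ| = 0.0469·6.99·|sin 17.8°| = 0.10022 m/s.

0.100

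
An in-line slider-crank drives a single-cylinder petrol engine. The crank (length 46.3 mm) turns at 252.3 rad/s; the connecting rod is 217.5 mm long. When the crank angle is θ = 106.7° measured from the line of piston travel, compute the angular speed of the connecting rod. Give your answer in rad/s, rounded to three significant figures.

15.8

ω = 252.3 rad/s
The rod makes angle φ with the slider axis where L sinφ = r sinθ; differentiating, L cosφ·φ̇ = r ω cosθ.
L cosφ = √(L² − r² sin²θ) = 0.21293 m.
|ω_rod| = r ω |cosθ| / √(L² − r² sin²θ) = 0.0463·252.3·0.28736/0.21293 = 15.765 rad/s.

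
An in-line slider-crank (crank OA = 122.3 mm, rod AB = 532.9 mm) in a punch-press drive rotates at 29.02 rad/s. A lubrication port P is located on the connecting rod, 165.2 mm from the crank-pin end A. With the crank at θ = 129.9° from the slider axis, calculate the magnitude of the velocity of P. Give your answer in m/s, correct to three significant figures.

3.03

ω = 29.02 rad/s.  Crank-pin speed |V_A| = rω = 3.5491 m/s, perpendicular to OA.
Rod angle: sinφ = −(r/L) sinθ ⇒ φ = -10.141°; ω_rod = −rω cosθ/√(L²−r²sin²θ) = +4.3399 rad/s.
V_P = V_A + ω_rod × AP, with AP = 0.1652 m along the rod.
Components: V_Px = −rω sinθ − a·ω_rod·sinφ = -2.5966 m/s;  V_Py = rω cosθ + a·ω_rod·cosφ = -1.5708 m/s.
|V_P| = √(V_Px² + V_Py²) = 3.0347 m/s.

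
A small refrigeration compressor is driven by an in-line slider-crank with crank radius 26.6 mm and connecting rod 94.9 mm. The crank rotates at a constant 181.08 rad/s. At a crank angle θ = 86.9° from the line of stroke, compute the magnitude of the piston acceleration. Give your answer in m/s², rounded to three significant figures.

ω = 181.1 rad/s
x(θ) = r cosθ + √(L² − r² sin²θ); with ω constant, a = ω²·d²x/dθ².
d²x/dθ² = −r cosθ − r²(cos2θ)/√u − r⁴ sin²2θ/(4u^{3/2}),  u = L² − r² sin²θ = 0.00830052 m².
Substituting r = 0.0266 m, L = 0.0949 m, θ = 86.9°: d²x/dθ² = +0.0062804 m.
a = ω²·d²x/dθ² = (181.1)²·(+0.0062804) = +205.93 m/s²;  |a| = 205.93 m/s².

206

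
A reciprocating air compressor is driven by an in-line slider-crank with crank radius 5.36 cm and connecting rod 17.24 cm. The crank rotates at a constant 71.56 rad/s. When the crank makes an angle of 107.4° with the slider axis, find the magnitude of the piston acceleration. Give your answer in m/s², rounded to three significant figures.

155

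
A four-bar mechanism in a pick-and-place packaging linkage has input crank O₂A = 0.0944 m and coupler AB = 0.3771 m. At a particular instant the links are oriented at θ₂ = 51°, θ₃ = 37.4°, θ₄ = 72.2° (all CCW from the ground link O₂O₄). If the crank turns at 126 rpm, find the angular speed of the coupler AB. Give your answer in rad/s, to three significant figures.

2.09

ω₂ = 13.19 rad/s (from 126 rpm).
Differentiating the loop-closure r₂e^{iθ₂}+r₃e^{iθ₃}=r₁+r₄e^{iθ₄} gives r₂ω₂e^{iθ₂}+r₃ω₃e^{iθ₃}=r₄ω₄e^{iθ₄}.
Eliminating the other unknown: ω₃ = r₂ω₂ sin(θ₄−θ₂) / [r₃ sin(θ₃−θ₄)].
Numerator sine = +0.36162; denominator sine = -0.57071.
Result = 0.0944·13.19·(+0.36162) / (0.3771·(-0.57071)) = -2.0929 rad/s; magnitude 2.0929 rad/s.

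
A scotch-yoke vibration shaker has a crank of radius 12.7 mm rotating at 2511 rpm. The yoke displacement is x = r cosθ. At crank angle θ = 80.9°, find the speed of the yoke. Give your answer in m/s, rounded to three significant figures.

ω = 263 rad/s (from 2511 rpm).
x = r cosθ ⇒ ẋ = −rω sinθ.
|v| = rω|sinθ| = 0.0127·263·|sin 80.9°| = 3.2975 m/s.

3.30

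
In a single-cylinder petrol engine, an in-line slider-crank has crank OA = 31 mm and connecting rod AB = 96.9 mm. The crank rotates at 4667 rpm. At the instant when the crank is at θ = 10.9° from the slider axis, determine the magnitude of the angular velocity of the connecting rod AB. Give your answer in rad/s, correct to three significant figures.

154

ω = 488.7 rad/s (converted from 4667 rpm).
The rod makes angle φ with the slider axis where L sinφ = r sinθ; differentiating, L cosφ·φ̇ = r ω cosθ.
L cosφ = √(L² − r² sin²θ) = 0.096723 m.
|ω_rod| = r ω |cosθ| / √(L² − r² sin²θ) = 0.031·488.7·0.98196/0.096723 = 153.81 rad/s.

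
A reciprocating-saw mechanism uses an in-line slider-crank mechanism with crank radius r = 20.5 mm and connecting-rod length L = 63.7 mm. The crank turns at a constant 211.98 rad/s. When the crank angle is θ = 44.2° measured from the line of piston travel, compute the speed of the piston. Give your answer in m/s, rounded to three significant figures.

3.75

ω = 212 rad/s
For an in-line slider-crank, x = r cosθ + √(L² − r² sin²θ), so v = −rω sinθ·[1 + r cosθ/√(L² − r² sin²θ)].
With r = 0.0205 m, L = 0.0637 m, θ = 44.2°: √(L² − r² sin²θ) = 0.062076 m.
v = −0.0205·212·0.69717·[1 + 0.0205·0.71691/0.062076] = -3.7469 m/s.
|v| = 3.7469 m/s.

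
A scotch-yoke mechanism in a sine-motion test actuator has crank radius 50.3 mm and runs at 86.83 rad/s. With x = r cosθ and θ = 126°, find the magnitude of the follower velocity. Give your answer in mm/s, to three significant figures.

ω = 86.83 rad/s
x = r cosθ ⇒ ẋ = −rω sinθ.
|v| = rω|sinθ| = 0.0503·86.83·|sin 126°| = 3.5334 m/s = 3533.4 mm/s.

3530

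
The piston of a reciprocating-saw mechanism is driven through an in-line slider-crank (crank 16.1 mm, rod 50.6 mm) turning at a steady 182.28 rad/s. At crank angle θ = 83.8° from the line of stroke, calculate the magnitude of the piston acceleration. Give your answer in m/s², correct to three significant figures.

117

ω = 182.3 rad/s
x(θ) = r cosθ + √(L² − r² sin²θ); with ω constant, a = ω²·d²x/dθ².
d²x/dθ² = −r cosθ − r²(cos2θ)/√u − r⁴ sin²2θ/(4u^{3/2}),  u = L² − r² sin²θ = 0.00230417 m².
Substituting r = 0.0161 m, L = 0.0506 m, θ = 83.8°: d²x/dθ² = +0.0035282 m.
a = ω²·d²x/dθ² = (182.3)²·(+0.0035282) = +117.23 m/s²;  |a| = 117.23 m/s².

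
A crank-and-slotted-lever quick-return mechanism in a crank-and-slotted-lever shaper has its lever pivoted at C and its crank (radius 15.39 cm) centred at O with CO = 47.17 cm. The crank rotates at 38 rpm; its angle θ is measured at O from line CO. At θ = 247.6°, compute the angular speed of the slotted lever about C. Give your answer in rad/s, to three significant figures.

ω = 3.979 rad/s (from 38 rpm).
Crank pin A relative to C: A = (d + r cosθ, r sinθ); lever angle φ = atan2(r sinθ, d + r cosθ).
Differentiating tanφ: φ̇ = rω(d cosθ + r)/(d² + r² + 2dr cosθ).
d² + r² + 2dr cosθ = |CA|² = 0.190859 m²;  d cosθ + r = -0.025851 m.
|ω_lever| = |0.1539·3.979·-0.025851| / 0.190859 = 0.08295 rad/s.

0.0829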